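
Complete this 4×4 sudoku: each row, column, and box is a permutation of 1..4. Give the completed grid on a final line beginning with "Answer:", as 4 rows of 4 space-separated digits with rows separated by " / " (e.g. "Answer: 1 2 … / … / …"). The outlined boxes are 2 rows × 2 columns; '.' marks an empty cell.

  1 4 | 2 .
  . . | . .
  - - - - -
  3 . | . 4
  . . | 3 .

Step 1. [r3c2∈{1,2}] in row 3, 2 fits only at r3c2 ⇒ r3c2=2.
Step 2. [r3c3∈{1}] only 1 remains possible at r3c3. So r3c3=1.
Step 3. [r1c4∈{3}] only 3 remains possible at r1c4, so r1c4=3.
Step 4. [r2c3∈{4}] r2c3 has the single candidate 4 ⇒ r2c3=4.
Step 5. [r2c4∈{1}] nothing but 1 survives at r2c4. So r2c4=1.
Step 6. [r2c2∈{3}] r2c2's peers cover all but 3. So r2c2=3.
Step 7. [r4c2∈{1}] r4c2's peers cover all but 1, so r4c2=1.
Step 8. [r2c1∈{2}] nothing but 2 survives at r2c1, so r2c1=2.
Step 9. [r4c1∈{4}] only 4 remains possible at r4c1, so r4c1=4.
Step 10. [r4c4∈{2}] r4c4's peers cover all but 2. So r4c4=2.

Answer: 1 4 2 3 / 2 3 4 1 / 3 2 1 4 / 4 1 3 2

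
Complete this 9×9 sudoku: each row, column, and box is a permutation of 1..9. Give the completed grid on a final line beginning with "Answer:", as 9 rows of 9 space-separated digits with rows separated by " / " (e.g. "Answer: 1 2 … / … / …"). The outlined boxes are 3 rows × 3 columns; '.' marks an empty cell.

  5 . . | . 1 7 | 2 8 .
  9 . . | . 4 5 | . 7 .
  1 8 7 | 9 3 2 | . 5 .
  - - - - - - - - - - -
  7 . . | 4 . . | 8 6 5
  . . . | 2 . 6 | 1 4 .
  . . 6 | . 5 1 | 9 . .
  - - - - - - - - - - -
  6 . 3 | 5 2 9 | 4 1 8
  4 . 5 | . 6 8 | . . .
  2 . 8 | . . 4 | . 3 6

Step 1. [r9c2∈{1,7,9}] 9 has one home in row 9: r9c2, so r9c2=9.
Step 2. [r2c7∈{3,6}] 3 has one home in col 7: r2c7 ⇒ r2c7=3.
Step 3. [r1c2∈{3,4,6}] r1c2 is the only open cell in row 1 admitting 3 ⇒ r1c2=3.
Step 4. [r5c5∈{7,8,9}] in col 5, 8 fits only at r5c5 ⇒ r5c5=8.
Step 5. [r8c7∈{7}] only 7 remains possible at r8c7, so r8c7=7.
Step 6. [r6c8∈{2}] r6c8's peers cover all but 2, so r6c8=2.
Step 7. [r6c4∈{3,7}] r6c4 is the only open cell in box 5 admitting 7, so r6c4=7.
Step 8. [r4c3∈{1,2,9}] col 3 places 1 nowhere but r4c3. So r4c3=1.
Step 9. [r1c9∈{4,9}] in row 1, 9 fits only at r1c9, so r1c9=9.
Step 10. [r2c2∈{2,6}] r2c2 is the only open cell in col 2 admitting 6. So r2c2=6.
Step 11. [r5c1∈{3}] nothing but 3 survives at r5c1, so r5c1=3.
Step 12. [r9c4∈{1}] r9c4 is down to just 1, so r9c4=1.
Step 13. [r9c5∈{7}] r9c5's peers cover all but 7. So r9c5=7.
Step 14. [r5c9∈{7}] nothing but 7 survives at r5c9, so r5c9=7.
Step 15. [r4c6∈{3}] only 3 remains possible at r4c6, so r4c6=3.
Step 16. [r2c4∈{8}] r2c4's peers cover all but 8. So r2c4=8.
Step 17. [r2c9∈{1}] r2c9's peers cover all but 1 ⇒ r2c9=1.
Step 18. [r1c3∈{4}] only 4 remains possible at r1c3 ⇒ r1c3=4.
Step 19. [r8c9∈{2}] r8c9 has the single candidate 2. So r8c9=2.
Step 20. [r6c9∈{3}] r6c9's peers cover all but 3. So r6c9=3.
Step 21. [r6c1∈{8}] r6c1 is down to just 8. So r6c1=8.
Step 22. [r6c2∈{4}] r6c2 is down to just 4. So r6c2=4.
Step 23. [r8c2∈{1}] r8c2's peers cover all but 1. So r8c2=1.
Step 24. [r8c4∈{3}] nothing but 3 survives at r8c4, so r8c4=3.
Step 25. [r7c2∈{7}] r7c2 is down to just 7 ⇒ r7c2=7.
Step 26. [r3c9∈{4}] r3c9 has the single candidate 4. So r3c9=4.
Step 27. [r1c4∈{6}] r1c4 is down to just 6. So r1c4=6.
Step 28. [r5c3∈{9}] r5c3's peers cover all but 9, so r5c3=9.
Step 29. [r2c3∈{2}] nothing but 2 survives at r2c3. So r2c3=2.
Step 30. [r3c7∈{6}] r3c7's peers cover all but 6, so r3c7=6.
Step 31. [r9c7∈{5}] only 5 remains possible at r9c7 ⇒ r9c7=5.
Step 32. [r5c2∈{5}] r5c2's peers cover all but 5, so r5c2=5.
Step 33. [r8c8∈{9}] r8c8's peers cover all but 9, so r8c8=9.
Step 34. [r4c2∈{2}] only 2 remains possible at r4c2, so r4c2=2.
Step 35. [r4c5∈{9}] r4c5's peers cover all but 9, so r4c5=9.

Answer: 5 3 4 6 1 7 2 8 9 / 9 6 2 8 4 5 3 7 1 / 1 8 7 9 3 2 6 5 4 / 7 2 1 4 9 3 8 6 5 / 3 5 9 2 8 6 1 4 7 / 8 4 6 7 5 1 9 2 3 / 6 7 3 5 2 9 4 1 8 / 4 1 5 3 6 8 7 9 2 / 2 9 8 1 7 4 5 3 6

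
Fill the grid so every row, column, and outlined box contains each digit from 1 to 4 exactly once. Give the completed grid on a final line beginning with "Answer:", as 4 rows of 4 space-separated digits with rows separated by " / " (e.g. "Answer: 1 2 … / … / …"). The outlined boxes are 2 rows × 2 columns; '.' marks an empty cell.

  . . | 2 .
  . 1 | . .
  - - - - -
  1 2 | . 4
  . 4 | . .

Step 1. [r2c4∈{3}] nothing but 3 survives at r2c4 ⇒ r2c4=3.
Step 2. [r4c1∈{3}] r4c1 is down to just 3 ⇒ r4c1=3.
Step 3. [r1c1∈{4}] only 4 remains possible at r1c1 ⇒ r1c1=4.
Step 4. [r1c4∈{1}] r1c4 is down to just 1, so r1c4=1.
Step 5. [r4c3∈{1}] r4c3's peers cover all but 1 ⇒ r4c3=1.
Step 6. [r1c2∈{3}] only 3 remains possible at r1c2, so r1c2=3.
Step 7. [r2c3∈{4}] nothing but 4 survives at r2c3 ⇒ r2c3=4.
Step 8. [r4c4∈{2}] r4c4 is down to just 2. So r4c4=2.
Step 9. [r3c3∈{3}] r3c3 is down to just 3 ⇒ r3c3=3.
Step 10. [r2c1∈{2}] r2c1 is down to just 2, so r2c1=2.

Answer: 4 3 2 1 / 2 1 4 3 / 1 2 3 4 / 3 4 1 2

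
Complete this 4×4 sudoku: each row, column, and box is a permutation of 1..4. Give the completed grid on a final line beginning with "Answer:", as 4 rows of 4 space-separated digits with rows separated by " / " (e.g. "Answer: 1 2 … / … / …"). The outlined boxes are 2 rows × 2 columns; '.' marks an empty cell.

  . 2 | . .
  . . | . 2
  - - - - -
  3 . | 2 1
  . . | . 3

Step 1. [r4c3∈{4}] r4c3's peers cover all but 4 ⇒ r4c3=4.
Step 2. [r2c2∈{1,3,4}] in col 2, 3 fits only at r2c2. So r2c2=3.
Step 3. [r2c1∈{1,4}] row 2 places 4 nowhere but r2c1. So r2c1=4.
Step 4. [r1c1∈{1}] nothing but 1 survives at r1c1. So r1c1=1.
Step 5. [r3c2∈{4}] r3c2 has the single candidate 4, so r3c2=4.
Step 6. [r2c3∈{1}] nothing but 1 survives at r2c3. So r2c3=1.
Step 7. [r1c4∈{4}] r1c4's peers cover all but 4, so r1c4=4.
Step 8. [r4c2∈{1}] nothing but 1 survives at r4c2 ⇒ r4c2=1.
Step 9. [r1c3∈{3}] only 3 remains possible at r1c3, so r1c3=3.
Step 10. [r4c1∈{2}] r4c1 has the single candidate 2, so r4c1=2.

Answer: 1 2 3 4 / 4 3 1 2 / 3 4 2 1 / 2 1 4 3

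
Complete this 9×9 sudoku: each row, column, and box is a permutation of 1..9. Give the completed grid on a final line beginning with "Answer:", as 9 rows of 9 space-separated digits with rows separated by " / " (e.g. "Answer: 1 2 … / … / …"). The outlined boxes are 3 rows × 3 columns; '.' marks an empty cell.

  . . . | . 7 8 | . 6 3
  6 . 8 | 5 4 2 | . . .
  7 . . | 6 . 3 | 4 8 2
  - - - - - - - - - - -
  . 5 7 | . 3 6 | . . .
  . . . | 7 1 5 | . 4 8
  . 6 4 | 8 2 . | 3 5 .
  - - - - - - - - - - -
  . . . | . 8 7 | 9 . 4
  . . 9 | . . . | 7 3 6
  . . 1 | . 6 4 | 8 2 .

Step 1. [r1c4∈{1,9}] across box 2, 1 lands solely at r1c4. So r1c4=1.
Step 2. [r2c2∈{1,3,9}] across row 2, 3 lands solely at r2c2 ⇒ r2c2=3.
Step 3. [r7c2∈{2}] r7c2's peers cover all but 2, so r7c2=2.
Step 4. [r5c2∈{9}] only 9 remains possible at r5c2. So r5c2=9.
Step 5. [r7c4∈{3}] r7c4 is down to just 3. So r7c4=3.
Step 6. [r7c1∈{5}] r7c1 has the single candidate 5, so r7c1=5.
Step 7. [r6c9∈{1,7,9}] row 6 places 7 nowhere but r6c9, so r6c9=7.
Step 8. [r2c7∈{1}] r2c7 has the single candidate 1 ⇒ r2c7=1.
Step 9. [r4c9∈{1,9}] in col 9, 1 fits only at r4c9, so r4c9=1.
Step 10. [r4c8∈{9}] r4c8 is down to just 9. So r4c8=9.
Step 11. [r5c3∈{2,3}] col 3 places 3 nowhere but r5c3. So r5c3=3.
Step 12. [r5c1∈{2}] r5c1 is down to just 2. So r5c1=2.
Step 13. [r8c2∈{4,8}] r8c2 is the only open cell in col 2 admitting 8, so r8c2=8.
Step 14. [r8c1∈{4}] nothing but 4 survives at r8c1 ⇒ r8c1=4.
Step 15. [r3c3∈{5}] r3c3 is down to just 5, so r3c3=5.
Step 16. [r9c9∈{5}] nothing but 5 survives at r9c9, so r9c9=5.
Step 17. [r1c2∈{4}] r1c2 is down to just 4, so r1c2=4.
Step 18. [r8c6∈{1}] only 1 remains possible at r8c6, so r8c6=1.
Step 19. [r1c7∈{5}] only 5 remains possible at r1c7, so r1c7=5.
Step 20. [r9c4∈{9}] only 9 remains possible at r9c4 ⇒ r9c4=9.
Step 21. [r3c2∈{1}] r3c2 has the single candidate 1, so r3c2=1.
Step 22. [r1c3∈{2}] nothing but 2 survives at r1c3, so r1c3=2.
Step 23. [r4c7∈{2}] nothing but 2 survives at r4c7. So r4c7=2.
Step 24. [r4c1∈{8}] r4c1 is down to just 8 ⇒ r4c1=8.
Step 25. [r6c1∈{1}] r6c1 is down to just 1, so r6c1=1.
Step 26. [r8c5∈{5}] nothing but 5 survives at r8c5. So r8c5=5.
Step 27. [r7c8∈{1}] r7c8 has the single candidate 1 ⇒ r7c8=1.
Step 28. [r7c3∈{6}] r7c3 is down to just 6. So r7c3=6.
Step 29. [r6c6∈{9}] only 9 remains possible at r6c6, so r6c6=9.
Step 30. [r8c4∈{2}] r8c4 is down to just 2. So r8c4=2.
Step 31. [r2c9∈{9}] only 9 remains possible at r2c9. So r2c9=9.
Step 32. [r1c1∈{9}] nothing but 9 survives at r1c1 ⇒ r1c1=9.
Step 33. [r2c8∈{7}] only 7 remains possible at r2c8, so r2c8=7.
Step 34. [r9c2∈{7}] r9c2 is down to just 7, so r9c2=7.
Step 35. [r4c4∈{4}] r4c4 is down to just 4, so r4c4=4.
Step 36. [r3c5∈{9}] r3c5 has the single candidate 9 ⇒ r3c5=9.
Step 37. [r9c1∈{3}] only 3 remains possible at r9c1 ⇒ r9c1=3.
Step 38. [r5c7∈{6}] r5c7's peers cover all but 6 ⇒ r5c7=6.

Answer: 9 4 2 1 7 8 5 6 3 / 6 3 8 5 4 2 1 7 9 / 7 1 5 6 9 3 4 8 2 / 8 5 7 4 3 6 2 9 1 / 2 9 3 7 1 5 6 4 8 / 1 6 4 8 2 9 3 5 7 / 5 2 6 3 8 7 9 1 4 / 4 8 9 2 5 1 7 3 6 / 3 7 1 9 6 4 8 2 5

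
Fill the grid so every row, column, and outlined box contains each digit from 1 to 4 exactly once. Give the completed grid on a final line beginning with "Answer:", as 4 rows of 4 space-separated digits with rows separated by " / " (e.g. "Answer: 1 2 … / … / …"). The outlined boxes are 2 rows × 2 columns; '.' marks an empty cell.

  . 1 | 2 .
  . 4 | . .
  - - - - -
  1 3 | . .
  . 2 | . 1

Step 1. [r2c4∈{3}] nothing but 3 survives at r2c4 ⇒ r2c4=3.
Step 2. [r3c3∈{4}] nothing but 4 survives at r3c3, so r3c3=4.
Step 3. [r2c3∈{1}] r2c3 is down to just 1, so r2c3=1.
Step 4. [r2c1∈{2}] r2c1 has the single candidate 2 ⇒ r2c1=2.
Step 5. [r4c3∈{3}] only 3 remains possible at r4c3. So r4c3=3.
Step 6. [r1c1∈{3}] r1c1 is down to just 3. So r1c1=3.
Step 7. [r3c4∈{2}] nothing but 2 survives at r3c4 ⇒ r3c4=2.
Step 8. [r1c4∈{4}] only 4 remains possible at r1c4 ⇒ r1c4=4.
Step 9. [r4c1∈{4}] r4c1's peers cover all but 4. So r4c1=4.

Answer: 3 1 2 4 / 2 4 1 3 / 1 3 4 2 / 4 2 3 1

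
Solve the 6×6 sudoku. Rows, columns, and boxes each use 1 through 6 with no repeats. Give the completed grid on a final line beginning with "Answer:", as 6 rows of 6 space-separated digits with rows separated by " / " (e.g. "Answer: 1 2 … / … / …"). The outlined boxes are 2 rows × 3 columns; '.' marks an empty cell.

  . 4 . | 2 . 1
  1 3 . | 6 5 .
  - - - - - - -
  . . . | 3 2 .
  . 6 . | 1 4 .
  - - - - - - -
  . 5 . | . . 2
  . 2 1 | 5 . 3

Step 1. [r6c1∈{4,6}] r6c1 is the only open cell in row 6 admitting 4 ⇒ r6c1=4.
Step 2. [r3c1∈{5}] r3c1's peers cover all but 5 ⇒ r3c1=5.
Step 3. [r1c1∈{6}] nothing but 6 survives at r1c1. So r1c1=6.
Step 4. [r5c1∈{3}] nothing but 3 survives at r5c1, so r5c1=3.
Step 5. [r4c3∈{2,3}] row 4 places 3 nowhere but r4c3, so r4c3=3.
Step 6. [r5c3∈{6}] only 6 remains possible at r5c3, so r5c3=6.
Step 7. [r3c6∈{6}] r3c6's peers cover all but 6 ⇒ r3c6=6.
Step 8. [r4c1∈{2}] r4c1 has the single candidate 2 ⇒ r4c1=2.
Step 9. [r5c4∈{4}] only 4 remains possible at r5c4, so r5c4=4.
Step 10. [r5c5∈{1}] r5c5's peers cover all but 1. So r5c5=1.
Step 11. [r3c3∈{4}] only 4 remains possible at r3c3, so r3c3=4.
Step 12. [r6c5∈{6}] nothing but 6 survives at r6c5 ⇒ r6c5=6.
Step 13. [r2c6∈{4}] r2c6's peers cover all but 4. So r2c6=4.
Step 14. [r3c2∈{1}] r3c2's peers cover all but 1, so r3c2=1.
Step 15. [r1c3∈{5}] nothing but 5 survives at r1c3. So r1c3=5.
Step 16. [r1c5∈{3}] r1c5 is down to just 3, so r1c5=3.
Step 17. [r2c3∈{2}] nothing but 2 survives at r2c3, so r2c3=2.
Step 18. [r4c6∈{5}] r4c6's peers cover all but 5 ⇒ r4c6=5.

Answer: 6 4 5 2 3 1 / 1 3 2 6 5 4 / 5 1 4 3 2 6 / 2 6 3 1 4 5 / 3 5 6 4 1 2 / 4 2 1 5 6 3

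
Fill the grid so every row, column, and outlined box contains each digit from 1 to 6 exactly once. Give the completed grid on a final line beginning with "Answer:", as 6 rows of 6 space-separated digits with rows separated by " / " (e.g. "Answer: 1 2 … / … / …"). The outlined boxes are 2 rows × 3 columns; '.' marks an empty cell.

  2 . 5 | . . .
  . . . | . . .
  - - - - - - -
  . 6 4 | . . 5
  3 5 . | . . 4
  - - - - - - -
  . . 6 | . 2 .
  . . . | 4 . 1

Step 1. [r2c1∈{1,4,6}] r2c1 is the only open cell in col 1 admitting 6, so r2c1=6.
Step 2. [r5c6∈{3}] r5c6 is down to just 3. So r5c6=3.
Step 3. [r3c4∈{1,2,3}] row 3 places 2 nowhere but r3c4. So r3c4=2.
Step 4. [r3c1∈{1}] r3c1 is down to just 1, so r3c1=1.
Step 5. [r2c3∈{1,3}] 1 has one home in col 3: r2c3. So r2c3=1.
Step 6. [r5c4∈{5}] only 5 remains possible at r5c4 ⇒ r5c4=5.
Step 7. [r2c4∈{3}] nothing but 3 survives at r2c4 ⇒ r2c4=3.
Step 8. [r2c2∈{4}] r2c2 is down to just 4. So r2c2=4.
Step 9. [r1c5∈{1,4,6}] r1c5 is the only open cell in row 1 admitting 4, so r1c5=4.
Step 10. [r6c3∈{2,3}] in col 3, 3 fits only at r6c3, so r6c3=3.
Step 11. [r1c4∈{1,6}] row 1 places 1 nowhere but r1c4, so r1c4=1.
Step 12. [r4c4∈{6}] r4c4's peers cover all but 6, so r4c4=6.
Step 13. [r6c2∈{2}] nothing but 2 survives at r6c2. So r6c2=2.
Step 14. [r3c5∈{3}] r3c5's peers cover all but 3. So r3c5=3.
Step 15. [r1c6∈{6}] r1c6 is down to just 6, so r1c6=6.
Step 16. [r6c5∈{6}] r6c5 has the single candidate 6, so r6c5=6.
Step 17. [r2c6∈{2}] r2c6 has the single candidate 2 ⇒ r2c6=2.
Step 18. [r2c5∈{5}] nothing but 5 survives at r2c5 ⇒ r2c5=5.
Step 19. [r4c3∈{2}] r4c3 has the single candidate 2. So r4c3=2.
Step 20. [r4c5∈{1}] nothing but 1 survives at r4c5, so r4c5=1.
Step 21. [r5c2∈{1}] nothing but 1 survives at r5c2, so r5c2=1.
Step 22. [r6c1∈{5}] r6c1 is down to just 5 ⇒ r6c1=5.
Step 23. [r5c1∈{4}] nothing but 4 survives at r5c1. So r5c1=4.
Step 24. [r1c2∈{3}] r1c2's peers cover all but 3. So r1c2=3.

Answer: 2 3 5 1 4 6 / 6 4 1 3 5 2 / 1 6 4 2 3 5 / 3 5 2 6 1 4 / 4 1 6 5 2 3 / 5 2 3 4 6 1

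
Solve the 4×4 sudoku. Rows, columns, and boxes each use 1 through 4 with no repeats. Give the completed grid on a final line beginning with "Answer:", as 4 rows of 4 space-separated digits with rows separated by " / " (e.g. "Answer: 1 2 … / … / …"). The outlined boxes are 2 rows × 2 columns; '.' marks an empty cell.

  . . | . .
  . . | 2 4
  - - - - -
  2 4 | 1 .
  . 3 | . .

Step 1. [r2c2∈{1}] r2c2's peers cover all but 1. So r2c2=1.
Step 2. [r1c3∈{3}] r1c3's peers cover all but 3 ⇒ r1c3=3.
Step 3. [r1c4∈{1}] r1c4's peers cover all but 1. So r1c4=1.
Step 4. [r3c4∈{3}] r3c4 has the single candidate 3, so r3c4=3.
Step 5. [r4c1∈{1}] r4c1 is down to just 1 ⇒ r4c1=1.
Step 6. [r2c1∈{3}] r2c1 has the single candidate 3. So r2c1=3.
Step 7. [r1c2∈{2}] nothing but 2 survives at r1c2, so r1c2=2.
Step 8. [r4c4∈{2}] only 2 remains possible at r4c4, so r4c4=2.
Step 9. [r1c1∈{4}] r1c1 has the single candidate 4. So r1c1=4.
Step 10. [r4c3∈{4}] r4c3's peers cover all but 4, so r4c3=4.

Answer: 4 2 3 1 / 3 1 2 4 / 2 4 1 3 / 1 3 4 2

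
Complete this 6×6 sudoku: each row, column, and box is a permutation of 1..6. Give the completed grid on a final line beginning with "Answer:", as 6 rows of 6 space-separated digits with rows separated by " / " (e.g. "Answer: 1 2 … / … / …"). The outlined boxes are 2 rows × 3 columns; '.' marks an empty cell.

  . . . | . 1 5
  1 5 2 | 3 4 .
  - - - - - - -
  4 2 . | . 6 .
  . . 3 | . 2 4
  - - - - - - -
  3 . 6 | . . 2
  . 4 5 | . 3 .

Step 1. [r3c3∈{1}] nothing but 1 survives at r3c3. So r3c3=1.
Step 2. [r1c1∈{6}] nothing but 6 survives at r1c1. So r1c1=6.
Step 3. [r6c6∈{1,6}] r6c6 is the only open cell in col 6 admitting 1 ⇒ r6c6=1.
Step 4. [r3c4∈{5}] r3c4 has the single candidate 5 ⇒ r3c4=5.
Step 5. [r4c2∈{6}] nothing but 6 survives at r4c2, so r4c2=6.
Step 6. [r1c3∈{4}] nothing but 4 survives at r1c3. So r1c3=4.
Step 7. [r1c4∈{2}] nothing but 2 survives at r1c4 ⇒ r1c4=2.
Step 8. [r4c4∈{1}] r4c4 has the single candidate 1 ⇒ r4c4=1.
Step 9. [r3c6∈{3}] r3c6's peers cover all but 3, so r3c6=3.
Step 10. [r5c2∈{1}] r5c2 is down to just 1 ⇒ r5c2=1.
Step 11. [r6c1∈{2}] nothing but 2 survives at r6c1 ⇒ r6c1=2.
Step 12. [r5c4∈{4}] nothing but 4 survives at r5c4 ⇒ r5c4=4.
Step 13. [r5c5∈{5}] r5c5 is down to just 5, so r5c5=5.
Step 14. [r6c4∈{6}] r6c4 has the single candidate 6, so r6c4=6.
Step 15. [r2c6∈{6}] nothing but 6 survives at r2c6. So r2c6=6.
Step 16. [r4c1∈{5}] nothing but 5 survives at r4c1, so r4c1=5.
Step 17. [r1c2∈{3}] r1c2's peers cover all but 3. So r1c2=3.

Answer: 6 3 4 2 1 5 / 1 5 2 3 4 6 / 4 2 1 5 6 3 / 5 6 3 1 2 4 / 3 1 6 4 5 2 / 2 4 5 6 3 1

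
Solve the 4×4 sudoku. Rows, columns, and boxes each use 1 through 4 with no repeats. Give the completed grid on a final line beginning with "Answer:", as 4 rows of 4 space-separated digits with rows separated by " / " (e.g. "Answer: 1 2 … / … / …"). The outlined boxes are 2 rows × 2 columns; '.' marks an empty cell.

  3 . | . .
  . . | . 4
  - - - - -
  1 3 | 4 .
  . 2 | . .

Step 1. [r2c3∈{1,2,3}] row 2 places 3 nowhere but r2c3 ⇒ r2c3=3.
Step 2. [r4c3∈{1}] r4c3 is down to just 1 ⇒ r4c3=1.
Step 3. [r1c4∈{1,2}] across col 4, 1 lands solely at r1c4 ⇒ r1c4=1.
Step 4. [r2c2∈{1}] only 1 remains possible at r2c2 ⇒ r2c2=1.
Step 5. [r4c4∈{3}] nothing but 3 survives at r4c4, so r4c4=3.
Step 6. [r1c3∈{2}] r1c3 is down to just 2, so r1c3=2.
Step 7. [r2c1∈{2}] r2c1 is down to just 2, so r2c1=2.
Step 8. [r4c1∈{4}] r4c1's peers cover all but 4. So r4c1=4.
Step 9. [r3c4∈{2}] nothing but 2 survives at r3c4, so r3c4=2.
Step 10. [r1c2∈{4}] nothing but 4 survives at r1c2. So r1c2=4.

Answer: 3 4 2 1 / 2 1 3 4 / 1 3 4 2 / 4 2 1 3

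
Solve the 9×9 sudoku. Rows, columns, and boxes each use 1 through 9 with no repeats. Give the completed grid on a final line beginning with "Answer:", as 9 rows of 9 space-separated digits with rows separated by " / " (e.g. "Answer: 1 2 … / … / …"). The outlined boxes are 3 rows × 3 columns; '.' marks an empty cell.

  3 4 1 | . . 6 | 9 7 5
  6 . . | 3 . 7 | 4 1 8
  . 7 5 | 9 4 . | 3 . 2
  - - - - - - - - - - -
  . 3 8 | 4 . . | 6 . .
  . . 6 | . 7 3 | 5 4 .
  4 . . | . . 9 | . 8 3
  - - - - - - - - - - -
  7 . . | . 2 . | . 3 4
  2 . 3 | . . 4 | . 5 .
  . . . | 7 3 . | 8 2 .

Step 1. [r7c7∈{1}] nothing but 1 survives at r7c7 ⇒ r7c7=1.
Step 2. [r7c3∈{9}] r7c3 is down to just 9. So r7c3=9.
Step 3. [r5c4∈{1,2,8}] in row 5, 8 fits only at r5c4, so r5c4=8.
Step 4. [r5c2∈{1,2,9}] across row 5, 2 lands solely at r5c2, so r5c2=2.
Step 5. [r4c9∈{1,7,9}] r4c9 is the only open cell in row 4 admitting 7, so r4c9=7.
Step 6. [r8c5∈{1,6,8,9}] in col 5, 9 fits only at r8c5, so r8c5=9.
Step 7. [r3c6∈{1,8}] across row 3, 1 lands solely at r3c6 ⇒ r3c6=1.
Step 8. [r9c6∈{5}] r9c6 has the single candidate 5. So r9c6=5.
Step 9. [r6c4∈{1,2,5,6}] 5 has one home in col 4: r6c4, so r6c4=5.
Step 10. [r6c2∈{1}] r6c2 has the single candidate 1, so r6c2=1.
Step 11. [r9c2∈{6}] only 6 remains possible at r9c2. So r9c2=6.
Step 12. [r4c8∈{9}] r4c8 has the single candidate 9, so r4c8=9.
Step 13. [r7c6∈{8}] r7c6 has the single candidate 8. So r7c6=8.
Step 14. [r8c4∈{1,6}] row 8 places 1 nowhere but r8c4 ⇒ r8c4=1.
Step 15. [r3c8∈{6}] nothing but 6 survives at r3c8 ⇒ r3c8=6.
Step 16. [r5c9∈{1}] only 1 remains possible at r5c9. So r5c9=1.
Step 17. [r2c5∈{5}] r2c5 has the single candidate 5, so r2c5=5.
Step 18. [r9c9∈{9}] r9c9 is down to just 9. So r9c9=9.
Step 19. [r2c3∈{2}] r2c3 has the single candidate 2 ⇒ r2c3=2.
Step 20. [r8c2∈{8}] r8c2 has the single candidate 8, so r8c2=8.
Step 21. [r6c5∈{6}] nothing but 6 survives at r6c5, so r6c5=6.
Step 22. [r6c3∈{7}] nothing but 7 survives at r6c3 ⇒ r6c3=7.
Step 23. [r1c4∈{2}] r1c4's peers cover all but 2. So r1c4=2.
Step 24. [r7c4∈{6}] nothing but 6 survives at r7c4. So r7c4=6.
Step 25. [r4c5∈{1}] r4c5 has the single candidate 1, so r4c5=1.
Step 26. [r4c1∈{5}] only 5 remains possible at r4c1, so r4c1=5.
Step 27. [r1c5∈{8}] only 8 remains possible at r1c5 ⇒ r1c5=8.
Step 28. [r9c3∈{4}] only 4 remains possible at r9c3, so r9c3=4.
Step 29. [r4c6∈{2}] only 2 remains possible at r4c6. So r4c6=2.
Step 30. [r8c9∈{6}] r8c9's peers cover all but 6 ⇒ r8c9=6.
Step 31. [r9c1∈{1}] r9c1 has the single candidate 1, so r9c1=1.
Step 32. [r5c1∈{9}] only 9 remains possible at r5c1 ⇒ r5c1=9.
Step 33. [r3c1∈{8}] only 8 remains possible at r3c1 ⇒ r3c1=8.
Step 34. [r2c2∈{9}] nothing but 9 survives at r2c2. So r2c2=9.
Step 35. [r6c7∈{2}] r6c7 is down to just 2. So r6c7=2.
Step 36. [r7c2∈{5}] r7c2's peers cover all but 5 ⇒ r7c2=5.
Step 37. [r8c7∈{7}] nothing but 7 survives at r8c7 ⇒ r8c7=7.

Answer: 3 4 1 2 8 6 9 7 5 / 6 9 2 3 5 7 4 1 8 / 8 7 5 9 4 1 3 6 2 / 5 3 8 4 1 2 6 9 7 / 9 2 6 8 7 3 5 4 1 / 4 1 7 5 6 9 2 8 3 / 7 5 9 6 2 8 1 3 4 / 2 8 3 1 9 4 7 5 6 / 1 6 4 7 3 5 8 2 9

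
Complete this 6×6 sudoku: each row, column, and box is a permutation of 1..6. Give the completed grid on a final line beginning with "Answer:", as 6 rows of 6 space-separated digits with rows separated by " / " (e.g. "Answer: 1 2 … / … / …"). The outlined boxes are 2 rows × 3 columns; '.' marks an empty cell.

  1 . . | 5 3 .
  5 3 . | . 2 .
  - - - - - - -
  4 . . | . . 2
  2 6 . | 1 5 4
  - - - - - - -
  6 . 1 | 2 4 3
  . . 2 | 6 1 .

Step 1. [r3c3∈{3,5}] across col 3, 5 lands solely at r3c3. So r3c3=5.
Step 2. [r6c2∈{4,5}] in row 6, 4 fits only at r6c2. So r6c2=4.
Step 3. [r1c6∈{6}] nothing but 6 survives at r1c6 ⇒ r1c6=6.
Step 4. [r1c3∈{4}] r1c3 has the single candidate 4. So r1c3=4.
Step 5. [r6c1∈{3}] nothing but 3 survives at r6c1, so r6c1=3.
Step 6. [r2c6∈{1}] r2c6 is down to just 1, so r2c6=1.
Step 7. [r2c4∈{4}] r2c4 has the single candidate 4 ⇒ r2c4=4.
Step 8. [r5c2∈{5}] nothing but 5 survives at r5c2 ⇒ r5c2=5.
Step 9. [r2c3∈{6}] only 6 remains possible at r2c3, so r2c3=6.
Step 10. [r6c6∈{5}] nothing but 5 survives at r6c6, so r6c6=5.
Step 11. [r3c4∈{3}] r3c4 has the single candidate 3. So r3c4=3.
Step 12. [r3c5∈{6}] r3c5 has the single candidate 6. So r3c5=6.
Step 13. [r4c3∈{3}] r4c3 has the single candidate 3, so r4c3=3.
Step 14. [r1c2∈{2}] r1c2 is down to just 2 ⇒ r1c2=2.
Step 15. [r3c2∈{1}] nothing but 1 survives at r3c2, so r3c2=1.

Answer: 1 2 4 5 3 6 / 5 3 6 4 2 1 / 4 1 5 3 6 2 / 2 6 3 1 5 4 / 6 5 1 2 4 3 / 3 4 2 6 1 5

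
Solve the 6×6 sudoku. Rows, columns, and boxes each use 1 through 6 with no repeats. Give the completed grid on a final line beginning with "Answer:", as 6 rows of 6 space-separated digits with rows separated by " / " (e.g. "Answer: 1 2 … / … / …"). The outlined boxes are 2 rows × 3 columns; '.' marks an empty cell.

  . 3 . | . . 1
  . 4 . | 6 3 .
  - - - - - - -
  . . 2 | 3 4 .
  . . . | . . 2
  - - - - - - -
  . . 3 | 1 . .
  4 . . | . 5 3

Step 1. [r4c4∈{5}] r4c4 is down to just 5, so r4c4=5.
Step 2. [r3c6∈{6}] r3c6 is down to just 6. So r3c6=6.
Step 3. [r2c1∈{1,2,5}] in row 2, 2 fits only at r2c1. So r2c1=2.
Step 4. [r2c3∈{1,5}] across row 2, 1 lands solely at r2c3 ⇒ r2c3=1.
Step 5. [r6c3∈{6}] r6c3 is down to just 6, so r6c3=6.
Step 6. [r6c4∈{2}] nothing but 2 survives at r6c4. So r6c4=2.
Step 7. [r5c1∈{5}] r5c1's peers cover all but 5 ⇒ r5c1=5.
Step 8. [r3c1∈{1}] r3c1 is down to just 1 ⇒ r3c1=1.
Step 9. [r4c1∈{3,6}] 3 has one home in row 4: r4c1. So r4c1=3.
Step 10. [r4c3∈{4}] r4c3 is down to just 4. So r4c3=4.
Step 11. [r6c2∈{1}] r6c2 has the single candidate 1 ⇒ r6c2=1.
Step 12. [r4c5∈{1}] r4c5 is down to just 1. So r4c5=1.
Step 13. [r1c1∈{6}] only 6 remains possible at r1c1 ⇒ r1c1=6.
Step 14. [r5c2∈{2}] only 2 remains possible at r5c2 ⇒ r5c2=2.
Step 15. [r1c3∈{5}] nothing but 5 survives at r1c3, so r1c3=5.
Step 16. [r4c2∈{6}] nothing but 6 survives at r4c2 ⇒ r4c2=6.
Step 17. [r1c4∈{4}] r1c4's peers cover all but 4 ⇒ r1c4=4.
Step 18. [r2c6∈{5}] only 5 remains possible at r2c6, so r2c6=5.
Step 19. [r1c5∈{2}] r1c5 has the single candidate 2 ⇒ r1c5=2.
Step 20. [r5c5∈{6}] r5c5 is down to just 6. So r5c5=6.
Step 21. [r5c6∈{4}] r5c6 has the single candidate 4. So r5c6=4.
Step 22. [r3c2∈{5}] nothing but 5 survives at r3c2, so r3c2=5.

Answer: 6 3 5 4 2 1 / 2 4 1 6 3 5 / 1 5 2 3 4 6 / 3 6 4 5 1 2 / 5 2 3 1 6 4 / 4 1 6 2 5 3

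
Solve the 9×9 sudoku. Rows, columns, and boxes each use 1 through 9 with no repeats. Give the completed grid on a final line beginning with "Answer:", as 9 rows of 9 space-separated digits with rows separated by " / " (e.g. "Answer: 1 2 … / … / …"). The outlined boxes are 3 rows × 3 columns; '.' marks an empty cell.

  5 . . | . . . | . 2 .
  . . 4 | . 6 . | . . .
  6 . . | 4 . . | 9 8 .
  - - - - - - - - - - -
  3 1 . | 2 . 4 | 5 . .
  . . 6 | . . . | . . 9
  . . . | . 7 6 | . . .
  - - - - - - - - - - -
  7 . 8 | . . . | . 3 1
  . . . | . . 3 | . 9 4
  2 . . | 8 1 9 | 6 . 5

Step 1. [r6c9∈{2,3,8}] r6c9 is the only open cell in col 9 admitting 2. So r6c9=2.
Step 2. [r3c3∈{1,2,3,7}] r3c3 is the only open cell in col 3 admitting 2 ⇒ r3c3=2.
Step 3. [r3c6∈{1,5,7}] row 3 places 1 nowhere but r3c6, so r3c6=1.
Step 4. [r7c2∈{4,5,6,9}] r7c2 is the only open cell in row 7 admitting 9, so r7c2=9.
Step 5. [r3c5∈{3,5}] in row 3, 5 fits only at r3c5. So r3c5=5.
Step 6. [r1c7∈{1,3,4,7}] row 1 places 4 nowhere but r1c7 ⇒ r1c7=4.
Step 7. [r8c4∈{5,6,7}] box 8 places 7 nowhere but r8c4 ⇒ r8c4=7.
Step 8. [r4c9∈{6,7,8}] in col 9, 8 fits only at r4c9 ⇒ r4c9=8.
Step 9. [r1c3∈{1,3,7,9}] row 1 places 1 nowhere but r1c3. So r1c3=1.
Step 10. [r5c2∈{2,4,5,7,8}] row 5 places 2 nowhere but r5c2 ⇒ r5c2=2.
Step 11. [r8c5∈{2}] r8c5 is down to just 2, so r8c5=2.
Step 12. [r2c1∈{8,9}] in box 1, 9 fits only at r2c1, so r2c1=9.
Step 13. [r2c4∈{3}] r2c4 is down to just 3 ⇒ r2c4=3.
Step 14. [r2c9∈{7}] nothing but 7 survives at r2c9, so r2c9=7.
Step 15. [r5c7∈{1,3,7}] in col 7, 7 fits only at r5c7. So r5c7=7.
Step 16. [r4c5∈{9}] r4c5 is down to just 9 ⇒ r4c5=9.
Step 17. [r1c5∈{8}] r1c5 has the single candidate 8 ⇒ r1c5=8.
Step 18. [r8c3∈{5}] r8c3 is down to just 5, so r8c3=5.
Step 19. [r6c2∈{4,5,8}] in col 2, 5 fits only at r6c2 ⇒ r6c2=5.
Step 20. [r6c4∈{1}] r6c4's peers cover all but 1. So r6c4=1.
Step 21. [r5c6∈{5,8}] 8 has one home in col 6: r5c6, so r5c6=8.
Step 22. [r3c2∈{3,7}] r3c2 is the only open cell in row 3 admitting 7 ⇒ r3c2=7.
Step 23. [r5c8∈{1,4}] r5c8 is the only open cell in row 5 admitting 1, so r5c8=1.
Step 24. [r1c2∈{3}] nothing but 3 survives at r1c2 ⇒ r1c2=3.
Step 25. [r7c6∈{5}] r7c6 has the single candidate 5. So r7c6=5.
Step 26. [r6c8∈{4}] nothing but 4 survives at r6c8, so r6c8=4.
Step 27. [r8c1∈{1}] r8c1 is down to just 1. So r8c1=1.
Step 28. [r2c2∈{8}] r2c2's peers cover all but 8. So r2c2=8.
Step 29. [r7c4∈{6}] only 6 remains possible at r7c4, so r7c4=6.
Step 30. [r1c6∈{7}] only 7 remains possible at r1c6, so r1c6=7.
Step 31. [r6c7∈{3}] only 3 remains possible at r6c7, so r6c7=3.
Step 32. [r4c8∈{6}] r4c8 is down to just 6. So r4c8=6.
Step 33. [r8c2∈{6}] r8c2's peers cover all but 6 ⇒ r8c2=6.
Step 34. [r5c5∈{3}] nothing but 3 survives at r5c5, so r5c5=3.
Step 35. [r6c1∈{8}] r6c1 has the single candidate 8, so r6c1=8.
Step 36. [r5c1∈{4}] only 4 remains possible at r5c1, so r5c1=4.
Step 37. [r1c9∈{6}] only 6 remains possible at r1c9. So r1c9=6.
Step 38. [r2c7∈{1}] r2c7 has the single candidate 1. So r2c7=1.
Step 39. [r1c4∈{9}] r1c4's peers cover all but 9. So r1c4=9.
Step 40. [r7c7∈{2}] only 2 remains possible at r7c7. So r7c7=2.
Step 41. [r7c5∈{4}] r7c5 is down to just 4, so r7c5=4.
Step 42. [r6c3∈{9}] r6c3 is down to just 9 ⇒ r6c3=9.
Step 43. [r5c4∈{5}] r5c4's peers cover all but 5, so r5c4=5.
Step 44. [r9c3∈{3}] r9c3 is down to just 3, so r9c3=3.
Step 45. [r8c7∈{8}] r8c7's peers cover all but 8, so r8c7=8.
Step 46. [r3c9∈{3}] r3c9 is down to just 3, so r3c9=3.
Step 47. [r9c8∈{7}] only 7 remains possible at r9c8 ⇒ r9c8=7.
Step 48. [r9c2∈{4}] r9c2 has the single candidate 4, so r9c2=4.
Step 49. [r2c8∈{5}] only 5 remains possible at r2c8. So r2c8=5.
Step 50. [r4c3∈{7}] only 7 remains possible at r4c3, so r4c3=7.
Step 51. [r2c6∈{2}] r2c6 has the single candidate 2. So r2c6=2.

Answer: 5 3 1 9 8 7 4 2 6 / 9 8 4 3 6 2 1 5 7 / 6 7 2 4 5 1 9 8 3 / 3 1 7 2 9 4 5 6 8 / 4 2 6 5 3 8 7 1 9 / 8 5 9 1 7 6 3 4 2 / 7 9 8 6 4 5 2 3 1 / 1 6 5 7 2 3 8 9 4 / 2 4 3 8 1 9 6 7 5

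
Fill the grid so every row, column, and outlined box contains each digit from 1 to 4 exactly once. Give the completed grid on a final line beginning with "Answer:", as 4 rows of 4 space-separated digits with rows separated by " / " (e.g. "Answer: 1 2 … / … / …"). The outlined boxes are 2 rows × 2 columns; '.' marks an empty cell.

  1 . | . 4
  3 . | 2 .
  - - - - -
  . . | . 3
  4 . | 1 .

Step 1. [r3c1∈{2}] r3c1 is down to just 2 ⇒ r3c1=2.
Step 2. [r2c4∈{1}] r2c4 is down to just 1, so r2c4=1.
Step 3. [r1c3∈{3}] only 3 remains possible at r1c3. So r1c3=3.
Step 4. [r3c3∈{4}] nothing but 4 survives at r3c3. So r3c3=4.
Step 5. [r2c2∈{4}] r2c2 has the single candidate 4, so r2c2=4.
Step 6. [r3c2∈{1}] r3c2's peers cover all but 1. So r3c2=1.
Step 7. [r1c2∈{2}] nothing but 2 survives at r1c2, so r1c2=2.
Step 8. [r4c2∈{3}] nothing but 3 survives at r4c2. So r4c2=3.
Step 9. [r4c4∈{2}] only 2 remains possible at r4c4. So r4c4=2.

Answer: 1 2 3 4 / 3 4 2 1 / 2 1 4 3 / 4 3 1 2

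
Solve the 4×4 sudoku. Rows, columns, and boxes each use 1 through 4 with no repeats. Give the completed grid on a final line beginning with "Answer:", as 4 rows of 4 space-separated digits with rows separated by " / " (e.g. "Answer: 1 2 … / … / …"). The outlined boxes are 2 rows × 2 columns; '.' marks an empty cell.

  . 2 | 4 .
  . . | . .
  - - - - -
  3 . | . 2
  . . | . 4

Step 1. [r1c1∈{1}] r1c1's peers cover all but 1 ⇒ r1c1=1.
Step 2. [r3c3∈{1}] only 1 remains possible at r3c3. So r3c3=1.
Step 3. [r2c2∈{3,4}] r2c2 is the only open cell in col 2 admitting 3 ⇒ r2c2=3.
Step 4. [r1c4∈{3}] r1c4 has the single candidate 3. So r1c4=3.
Step 5. [r4c2∈{1}] r4c2 has the single candidate 1 ⇒ r4c2=1.
Step 6. [r4c1∈{2}] nothing but 2 survives at r4c1. So r4c1=2.
Step 7. [r4c3∈{3}] only 3 remains possible at r4c3. So r4c3=3.
Step 8. [r3c2∈{4}] r3c2 has the single candidate 4 ⇒ r3c2=4.
Step 9. [r2c4∈{1}] r2c4 is down to just 1, so r2c4=1.
Step 10. [r2c1∈{4}] nothing but 4 survives at r2c1 ⇒ r2c1=4.
Step 11. [r2c3∈{2}] r2c3's peers cover all but 2 ⇒ r2c3=2.

Answer: 1 2 4 3 / 4 3 2 1 / 3 4 1 2 / 2 1 3 4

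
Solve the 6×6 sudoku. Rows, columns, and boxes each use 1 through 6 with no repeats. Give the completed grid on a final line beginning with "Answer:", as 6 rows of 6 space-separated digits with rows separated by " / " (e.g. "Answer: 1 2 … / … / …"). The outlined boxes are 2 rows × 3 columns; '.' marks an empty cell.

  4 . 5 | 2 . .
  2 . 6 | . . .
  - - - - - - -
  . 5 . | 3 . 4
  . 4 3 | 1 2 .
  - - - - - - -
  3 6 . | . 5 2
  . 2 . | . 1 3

Step 1. [r3c5∈{6}] r3c5's peers cover all but 6, so r3c5=6.
Step 2. [r5c4∈{4}] r5c4 is down to just 4, so r5c4=4.
Step 3. [r1c5∈{3}] r1c5 is down to just 3. So r1c5=3.
Step 4. [r1c2∈{1}] nothing but 1 survives at r1c2 ⇒ r1c2=1.
Step 5. [r3c3∈{1,2}] in row 3, 2 fits only at r3c3. So r3c3=2.
Step 6. [r2c6∈{1,5}] r2c6 is the only open cell in row 2 admitting 1 ⇒ r2c6=1.
Step 7. [r5c3∈{1}] r5c3's peers cover all but 1, so r5c3=1.
Step 8. [r2c4∈{5}] r2c4 is down to just 5. So r2c4=5.
Step 9. [r2c2∈{3}] r2c2's peers cover all but 3 ⇒ r2c2=3.
Step 10. [r3c1∈{1}] nothing but 1 survives at r3c1 ⇒ r3c1=1.
Step 11. [r6c4∈{6}] nothing but 6 survives at r6c4, so r6c4=6.
Step 12. [r2c5∈{4}] r2c5 is down to just 4, so r2c5=4.
Step 13. [r4c6∈{5}] only 5 remains possible at r4c6, so r4c6=5.
Step 14. [r4c1∈{6}] r4c1 is down to just 6, so r4c1=6.
Step 15. [r1c6∈{6}] r1c6 is down to just 6 ⇒ r1c6=6.
Step 16. [r6c1∈{5}] r6c1 is down to just 5, so r6c1=5.
Step 17. [r6c3∈{4}] r6c3 has the single candidate 4, so r6c3=4.

Answer: 4 1 5 2 3 6 / 2 3 6 5 4 1 / 1 5 2 3 6 4 / 6 4 3 1 2 5 / 3 6 1 4 5 2 / 5 2 4 6 1 3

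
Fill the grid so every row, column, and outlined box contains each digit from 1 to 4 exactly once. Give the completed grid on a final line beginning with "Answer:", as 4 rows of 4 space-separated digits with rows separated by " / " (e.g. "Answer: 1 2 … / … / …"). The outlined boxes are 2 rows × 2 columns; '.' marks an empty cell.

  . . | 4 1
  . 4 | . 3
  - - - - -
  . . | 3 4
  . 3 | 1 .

Step 1. [r1c2∈{2}] only 2 remains possible at r1c2. So r1c2=2.
Step 2. [r3c1∈{1,2}] r3c1 is the only open cell in row 3 admitting 2. So r3c1=2.
Step 3. [r4c1∈{4}] nothing but 4 survives at r4c1. So r4c1=4.
Step 4. [r2c1∈{1}] only 1 remains possible at r2c1, so r2c1=1.
Step 5. [r1c1∈{3}] only 3 remains possible at r1c1, so r1c1=3.
Step 6. [r4c4∈{2}] r4c4 has the single candidate 2, so r4c4=2.
Step 7. [r2c3∈{2}] only 2 remains possible at r2c3, so r2c3=2.
Step 8. [r3c2∈{1}] only 1 remains possible at r3c2. So r3c2=1.

Answer: 3 2 4 1 / 1 4 2 3 / 2 1 3 4 / 4 3 1 2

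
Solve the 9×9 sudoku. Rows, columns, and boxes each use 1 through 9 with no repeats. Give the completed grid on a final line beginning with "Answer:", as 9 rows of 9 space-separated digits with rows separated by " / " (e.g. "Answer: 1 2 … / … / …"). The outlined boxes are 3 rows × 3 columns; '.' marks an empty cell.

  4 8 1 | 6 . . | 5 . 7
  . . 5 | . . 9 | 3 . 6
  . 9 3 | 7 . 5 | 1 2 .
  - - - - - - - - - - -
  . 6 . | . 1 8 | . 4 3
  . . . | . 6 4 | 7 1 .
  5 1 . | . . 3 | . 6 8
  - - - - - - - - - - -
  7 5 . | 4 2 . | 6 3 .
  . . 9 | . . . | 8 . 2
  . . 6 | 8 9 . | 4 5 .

Step 1. [r2c1∈{2}] r2c1 has the single candidate 2 ⇒ r2c1=2.
Step 2. [r8c4∈{1,3,5}] 3 has one home in col 4: r8c4. So r8c4=3.
Step 3. [r4c1∈{9}] r4c1's peers cover all but 9, so r4c1=9.
Step 4. [r6c7∈{2,9}] in col 7, 9 fits only at r6c7. So r6c7=9.
Step 5. [r9c9∈{1}] only 1 remains possible at r9c9 ⇒ r9c9=1.
Step 6. [r6c4∈{2}] r6c4 has the single candidate 2 ⇒ r6c4=2.
Step 7. [r8c6∈{1,6,7}] across row 8, 6 lands solely at r8c6 ⇒ r8c6=6.
Step 8. [r9c2∈{2,3}] 2 has one home in row 9: r9c2. So r9c2=2.
Step 9. [r6c5∈{7}] r6c5's peers cover all but 7 ⇒ r6c5=7.
Step 10. [r2c5∈{4,8}] 4 has one home in row 2: r2c5 ⇒ r2c5=4.
Step 11. [r5c1∈{3,8}] in col 1, 8 fits only at r5c1, so r5c1=8.
Step 12. [r4c7∈{2}] r4c7 has the single candidate 2 ⇒ r4c7=2.
Step 13. [r5c9∈{5}] r5c9's peers cover all but 5. So r5c9=5.
Step 14. [r5c3∈{2}] r5c3 has the single candidate 2, so r5c3=2.
Step 15. [r4c3∈{7}] only 7 remains possible at r4c3. So r4c3=7.
Step 16. [r1c5∈{3}] r1c5 is down to just 3. So r1c5=3.
Step 17. [r5c2∈{3}] only 3 remains possible at r5c2, so r5c2=3.
Step 18. [r8c2∈{4}] r8c2 has the single candidate 4, so r8c2=4.
Step 19. [r7c9∈{9}] only 9 remains possible at r7c9. So r7c9=9.
Step 20. [r8c5∈{5}] r8c5's peers cover all but 5, so r8c5=5.
Step 21. [r3c1∈{6}] r3c1's peers cover all but 6 ⇒ r3c1=6.
Step 22. [r8c8∈{7}] r8c8 is down to just 7, so r8c8=7.
Step 23. [r2c8∈{8}] r2c8 is down to just 8, so r2c8=8.
Step 24. [r1c8∈{9}] r1c8 is down to just 9. So r1c8=9.
Step 25. [r7c3∈{8}] nothing but 8 survives at r7c3. So r7c3=8.
Step 26. [r6c3∈{4}] only 4 remains possible at r6c3, so r6c3=4.
Step 27. [r9c1∈{3}] nothing but 3 survives at r9c1. So r9c1=3.
Step 28. [r4c4∈{5}] nothing but 5 survives at r4c4 ⇒ r4c4=5.
Step 29. [r3c9∈{4}] r3c9 has the single candidate 4 ⇒ r3c9=4.
Step 30. [r1c6∈{2}] r1c6 is down to just 2, so r1c6=2.
Step 31. [r2c4∈{1}] r2c4's peers cover all but 1. So r2c4=1.
Step 32. [r8c1∈{1}] nothing but 1 survives at r8c1 ⇒ r8c1=1.
Step 33. [r3c5∈{8}] r3c5's peers cover all but 8, so r3c5=8.
Step 34. [r5c4∈{9}] r5c4's peers cover all but 9 ⇒ r5c4=9.
Step 35. [r7c6∈{1}] r7c6 is down to just 1, so r7c6=1.
Step 36. [r9c6∈{7}] nothing but 7 survives at r9c6 ⇒ r9c6=7.
Step 37. [r2c2∈{7}] r2c2 is down to just 7 ⇒ r2c2=7.

Answer: 4 8 1 6 3 2 5 9 7 / 2 7 5 1 4 9 3 8 6 / 6 9 3 7 8 5 1 2 4 / 9 6 7 5 1 8 2 4 3 / 8 3 2 9 6 4 7 1 5 / 5 1 4 2 7 3 9 6 8 / 7 5 8 4 2 1 6 3 9 / 1 4 9 3 5 6 8 7 2 / 3 2 6 8 9 7 4 5 1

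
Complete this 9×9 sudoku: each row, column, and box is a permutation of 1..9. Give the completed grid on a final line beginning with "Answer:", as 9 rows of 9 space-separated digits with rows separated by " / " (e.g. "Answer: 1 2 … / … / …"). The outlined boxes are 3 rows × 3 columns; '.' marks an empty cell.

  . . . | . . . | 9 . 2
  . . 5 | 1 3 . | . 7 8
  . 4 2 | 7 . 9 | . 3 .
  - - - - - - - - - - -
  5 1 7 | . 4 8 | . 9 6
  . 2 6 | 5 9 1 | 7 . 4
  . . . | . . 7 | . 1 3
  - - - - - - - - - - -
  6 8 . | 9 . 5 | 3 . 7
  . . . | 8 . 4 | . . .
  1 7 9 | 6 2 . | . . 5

Step 1. [r3c1∈{8}] only 8 remains possible at r3c1, so r3c1=8.
Step 2. [r1c6∈{6}] nothing but 6 survives at r1c6 ⇒ r1c6=6.
Step 3. [r3c7∈{1,5,6}] r3c7 is the only open cell in row 3 admitting 6, so r3c7=6.
Step 4. [r7c8∈{2,4}] row 7 places 2 nowhere but r7c8. So r7c8=2.
Step 5. [r8c3∈{3}] r8c3 has the single candidate 3, so r8c3=3.
Step 6. [r2c7∈{4}] r2c7 is down to just 4. So r2c7=4.
Step 7. [r6c1∈{4,9}] 4 has one home in col 1: r6c1. So r6c1=4.
Step 8. [r5c8∈{8}] only 8 remains possible at r5c8, so r5c8=8.
Step 9. [r6c4∈{2}] only 2 remains possible at r6c4 ⇒ r6c4=2.
Step 10. [r8c7∈{1}] r8c7's peers cover all but 1 ⇒ r8c7=1.
Step 11. [r1c1∈{3,7}] row 1 places 7 nowhere but r1c1, so r1c1=7.
Step 12. [r6c2∈{9}] r6c2 is down to just 9 ⇒ r6c2=9.
Step 13. [r1c5∈{5,8}] r1c5 is the only open cell in row 1 admitting 8, so r1c5=8.
Step 14. [r1c4∈{4}] r1c4's peers cover all but 4. So r1c4=4.
Step 15. [r1c2∈{3}] nothing but 3 survives at r1c2 ⇒ r1c2=3.
Step 16. [r5c1∈{3}] r5c1's peers cover all but 3 ⇒ r5c1=3.
Step 17. [r2c1∈{9}] r2c1 is down to just 9, so r2c1=9.
Step 18. [r8c2∈{5}] only 5 remains possible at r8c2 ⇒ r8c2=5.
Step 19. [r9c7∈{8}] r9c7 is down to just 8, so r9c7=8.
Step 20. [r4c7∈{2}] nothing but 2 survives at r4c7. So r4c7=2.
Step 21. [r3c5∈{5}] r3c5 is down to just 5. So r3c5=5.
Step 22. [r8c5∈{7}] only 7 remains possible at r8c5 ⇒ r8c5=7.
Step 23. [r1c3∈{1}] r1c3 has the single candidate 1. So r1c3=1.
Step 24. [r4c4∈{3}] r4c4 has the single candidate 3. So r4c4=3.
Step 25. [r2c2∈{6}] r2c2's peers cover all but 6, so r2c2=6.
Step 26. [r7c3∈{4}] nothing but 4 survives at r7c3, so r7c3=4.
Step 27. [r6c7∈{5}] r6c7 has the single candidate 5 ⇒ r6c7=5.
Step 28. [r8c9∈{9}] r8c9 is down to just 9 ⇒ r8c9=9.
Step 29. [r6c5∈{6}] only 6 remains possible at r6c5, so r6c5=6.
Step 30. [r9c8∈{4}] r9c8's peers cover all but 4 ⇒ r9c8=4.
Step 31. [r3c9∈{1}] r3c9's peers cover all but 1 ⇒ r3c9=1.
Step 32. [r8c8∈{6}] r8c8's peers cover all but 6, so r8c8=6.
Step 33. [r2c6∈{2}] r2c6 is down to just 2. So r2c6=2.
Step 34. [r7c5∈{1}] nothing but 1 survives at r7c5 ⇒ r7c5=1.
Step 35. [r8c1∈{2}] r8c1's peers cover all but 2 ⇒ r8c1=2.
Step 36. [r6c3∈{8}] r6c3's peers cover all but 8 ⇒ r6c3=8.
Step 37. [r9c6∈{3}] r9c6 has the single candidate 3. So r9c6=3.
Step 38. [r1c8∈{5}] r1c8's peers cover all but 5. So r1c8=5.

Answer: 7 3 1 4 8 6 9 5 2 / 9 6 5 1 3 2 4 7 8 / 8 4 2 7 5 9 6 3 1 / 5 1 7 3 4 8 2 9 6 / 3 2 6 5 9 1 7 8 4 / 4 9 8 2 6 7 5 1 3 / 6 8 4 9 1 5 3 2 7 / 2 5 3 8 7 4 1 6 9 / 1 7 9 6 2 3 8 4 5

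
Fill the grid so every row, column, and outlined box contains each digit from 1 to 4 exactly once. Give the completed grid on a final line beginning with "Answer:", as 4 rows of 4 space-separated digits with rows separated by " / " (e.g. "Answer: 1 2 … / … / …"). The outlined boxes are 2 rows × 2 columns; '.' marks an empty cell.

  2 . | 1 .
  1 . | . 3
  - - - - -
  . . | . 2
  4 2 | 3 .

Step 1. [r1c2∈{3,4}] row 1 places 3 nowhere but r1c2. So r1c2=3.
Step 2. [r1c4∈{4}] nothing but 4 survives at r1c4, so r1c4=4.
Step 3. [r2c2∈{4}] r2c2 is down to just 4 ⇒ r2c2=4.
Step 4. [r3c1∈{3}] r3c1 is down to just 3 ⇒ r3c1=3.
Step 5. [r4c4∈{1}] only 1 remains possible at r4c4, so r4c4=1.
Step 6. [r3c2∈{1}] r3c2's peers cover all but 1. So r3c2=1.
Step 7. [r3c3∈{4}] r3c3's peers cover all but 4 ⇒ r3c3=4.
Step 8. [r2c3∈{2}] r2c3's peers cover all but 2. So r2c3=2.

Answer: 2 3 1 4 / 1 4 2 3 / 3 1 4 2 / 4 2 3 1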